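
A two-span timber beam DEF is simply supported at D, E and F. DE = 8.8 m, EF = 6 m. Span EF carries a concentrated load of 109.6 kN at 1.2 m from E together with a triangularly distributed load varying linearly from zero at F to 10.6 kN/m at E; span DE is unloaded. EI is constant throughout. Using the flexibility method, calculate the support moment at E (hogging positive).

Take M_E as the redundant. Released structure: two simple spans DE and EF with a hinge at E.
Rotations at E on the released spans (each span's end-slope, ×1/EI):
  span EF: point load 109.6 at a = 1.2: Pab(L + b)/(6LEI) = 189.4/EI
  span EF: triangular load, peak 10.6: w₀L³/(45EI) = 50.88/EI
  relative rotation θ_0 = (0 + 240.3)/EI = 240.3/EI
A unit hogging moment at E produces rotation L₁/(3EI) + L₂/(3EI) = 4.933/EI.
Slope continuity at E: θ_0 = M_E·4.933/EI, so M_E = 240.3/4.933 = 48.7 kN·m (hogging).

M_E = 48.7 kN·m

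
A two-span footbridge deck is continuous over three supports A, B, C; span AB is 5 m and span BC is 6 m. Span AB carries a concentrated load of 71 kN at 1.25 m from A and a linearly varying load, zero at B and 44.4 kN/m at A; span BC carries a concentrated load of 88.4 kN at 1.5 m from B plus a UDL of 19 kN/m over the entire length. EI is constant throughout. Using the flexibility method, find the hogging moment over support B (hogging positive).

Release continuity at B by inserting a hinge; the redundant is the internal moment M_B. The primary structure is two simply-supported spans AB and BC.
End slopes at the hinge B, treating each span as simply supported:
  span AB: point load 71 at a = 1.25: Pab(L + a)/(6LEI) = 69.34/EI
  span AB: triangular load, peak 44.4: 7w₀L³/(360EI) = 107.9/EI
  span BC: point load 88.4 at a = 1.5: Pab(L + b)/(6LEI) = 174/EI
  span BC: UDL 19: wL³/(24EI) = 171/EI
  relative rotation θ_0 = (177.3 + 345)/EI = 522.3/EI
A unit hogging moment at B produces rotation L₁/(3EI) + L₂/(3EI) = 3.667/EI.
Slope continuity at B: θ_0 = M_B·3.667/EI, so M_B = 522.3/3.667 = 142.4 kN·m (hogging).

M_B = 142.4 kN·m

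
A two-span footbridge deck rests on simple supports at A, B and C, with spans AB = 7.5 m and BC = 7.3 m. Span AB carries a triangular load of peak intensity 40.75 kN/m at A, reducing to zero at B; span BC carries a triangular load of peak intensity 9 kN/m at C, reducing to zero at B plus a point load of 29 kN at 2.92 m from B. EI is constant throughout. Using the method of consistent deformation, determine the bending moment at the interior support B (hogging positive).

Insert a hinge at B; M_B is the redundant, and each span becomes simply supported.
Rotations at B on the released spans (each span's end-slope, ×1/EI):
  span AB: triangular load, peak 40.75: 7w₀L³/(360EI) = 334.3/EI
  span BC: triangular load, peak 9: 7w₀L³/(360EI) = 68.08/EI
  span BC: point load 29 at a = 2.92: Pab(L + b)/(6LEI) = 98.91/EI
  relative rotation θ_0 = (334.3 + 167)/EI = 501.3/EI
A unit hogging moment at B produces rotation L₁/(3EI) + L₂/(3EI) = 4.933/EI.
Compatibility: M_B·(L₁+L₂)/(3EI) = θ_0, giving M_B = 101.6 kN·m (hogging).

M_B = 101.6 kN·m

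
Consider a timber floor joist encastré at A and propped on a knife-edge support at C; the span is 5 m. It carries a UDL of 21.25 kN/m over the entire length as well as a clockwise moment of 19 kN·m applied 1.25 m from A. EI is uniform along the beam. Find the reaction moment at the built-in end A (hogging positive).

M_A = 72.94 kN·m

Release the roller at C. Primary structure: cantilever fixed at A.
Primary-structure tip deflection at C by superposition:
  UDL 21.25: wL⁴/(8EI) = 1660/EI
  clockwise couple 19 at a = 1.25: M₀a(2L − a)/(2EI) = 103.9/EI
  δ_0 = 1764/EI
Flexibility coefficient — unit upward force at C: δ_{CC} = L³/(3EI) = 41.67/EI.
The prop prevents deflection at C: R_C = δ_0/δ_{CC} = 1764/41.67 = 42.34 kN.
Moment equilibrium about A: M_A = Σ(load moments about A) − R_C·L = 284.6 − 42.34×5 = 72.94 kN·m.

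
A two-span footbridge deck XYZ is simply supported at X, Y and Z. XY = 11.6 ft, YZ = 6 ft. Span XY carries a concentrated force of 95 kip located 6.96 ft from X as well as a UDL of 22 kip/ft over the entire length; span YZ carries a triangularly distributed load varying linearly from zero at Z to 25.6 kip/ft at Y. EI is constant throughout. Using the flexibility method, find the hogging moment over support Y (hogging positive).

Release continuity at Y by inserting a hinge; the redundant is the internal moment M_Y. The primary structure is two simply-supported spans XY and YZ.
End slopes at the hinge Y, treating each span as simply supported:
  span XY: point load 95 at a = 6.96: Pab(L + a)/(6LEI) = 818.1/EI
  span XY: UDL 22: wL³/(24EI) = 1431/EI
  span YZ: triangular load, peak 25.6: w₀L³/(45EI) = 122.9/EI
  relative rotation θ_0 = (2249 + 122.9)/EI = 2372/EI
A unit hogging moment at Y produces rotation L₁/(3EI) + L₂/(3EI) = 5.867/EI.
Compatibility: M_Y·(L₁+L₂)/(3EI) = θ_0, giving M_Y = 404.3 kip·ft (hogging).

M_Y = 404.3 kip·ft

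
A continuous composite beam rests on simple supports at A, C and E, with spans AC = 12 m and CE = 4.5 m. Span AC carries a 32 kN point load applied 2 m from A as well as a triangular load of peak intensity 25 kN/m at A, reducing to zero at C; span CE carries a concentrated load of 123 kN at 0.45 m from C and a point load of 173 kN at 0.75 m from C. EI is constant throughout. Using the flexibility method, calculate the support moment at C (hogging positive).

Release continuity at C by inserting a hinge; the redundant is the internal moment M_C. The primary structure is two simply-supported spans AC and CE.
Rotations at C on the released spans (each span's end-slope, ×1/EI):
  span AC: point load 32 at a = 2: Pab(L + a)/(6LEI) = 124.4/EI
  span AC: triangular load, peak 25: 7w₀L³/(360EI) = 840/EI
  span CE: point load 123 at a = 0.45: Pab(L + b)/(6LEI) = 70.99/EI
  span CE: point load 173 at a = 0.75: Pab(L + b)/(6LEI) = 148.7/EI
  relative rotation θ_0 = (964.4 + 219.7)/EI = 1184/EI
A unit hogging moment at C produces rotation L₁/(3EI) + L₂/(3EI) = 5.5/EI.
Compatibility: M_C·(L₁+L₂)/(3EI) = θ_0, giving M_C = 215.3 kN·m (hogging).

M_C = 215.3 kN·m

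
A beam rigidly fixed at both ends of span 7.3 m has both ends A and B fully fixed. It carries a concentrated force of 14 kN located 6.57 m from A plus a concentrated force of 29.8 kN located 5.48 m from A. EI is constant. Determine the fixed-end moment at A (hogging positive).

M_A = 11.07 kN·m

Take the two fixed-end moments M_A, M_B as redundants; the released structure is the simple span AB.
Simple-span end rotations at A and B under the given loads:
  at A: point load 14 at a = 6.57: Pab(L + b)/(6LEI) = 12.31/EI
  at B: point load 14 at a = 6.57: Pab(L + a)/(6LEI) = 21.26/EI
  at A: point load 29.8 at a = 5.48: Pab(L + b)/(6LEI) = 61.89/EI
  at B: point load 29.8 at a = 5.48: Pab(L + a)/(6LEI) = 86.72/EI
  θ_A0 = 74.2/EI,  θ_B0 = 108/EI
Flexibility coefficients: a unit moment at one end gives L/(3EI) there and L/(6EI) at the far end, so f₁₁ = f₂₂ = 2.433/EI and f₁₂ = f₂₁ = 1.217/EI.
Compatibility — zero rotation at each built-in end:
  2.433 M_A + 1.217 M_B = 74.2
  1.217 M_A + 2.433 M_B = 108
Solving the pair gives M_A = 11.07 kN·m and M_B = 38.84 kN·m (hogging).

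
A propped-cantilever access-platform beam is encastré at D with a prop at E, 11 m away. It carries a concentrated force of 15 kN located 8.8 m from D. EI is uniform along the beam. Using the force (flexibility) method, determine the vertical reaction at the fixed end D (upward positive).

R_D = 4.44 kN

Choose R_E as the redundant. The primary structure is the cantilever fixed at D.
Free-end deflection of the primary structure under the applied loading (downward +):
  point load 15 at a = 8.8: Pa²(3L − a)/(6EI) = 4685/EI
Flexibility coefficient — unit upward force at E: δ_{EE} = L³/(3EI) = 443.7/EI.
The prop prevents deflection at E: R_E = δ_0/δ_{EE} = 4685/443.7 = 10.56 kN.
Vertical equilibrium: R_D = ΣP − R_E = 15 − 10.56 = 4.44 kN.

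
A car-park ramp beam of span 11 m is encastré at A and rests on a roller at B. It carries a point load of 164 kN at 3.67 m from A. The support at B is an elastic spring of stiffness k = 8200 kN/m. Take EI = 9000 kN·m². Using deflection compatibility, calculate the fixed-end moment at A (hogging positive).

M_A = 334.8 kN·m

Release the roller at B. Primary structure: cantilever fixed at A.
Free-end deflection of the primary structure under the applied loading (downward +):
  point load 164 at a = 3.67: Pa²(3L − a)/(6EI) = 10798/EI
Tip deflection under a unit load at B: L³/(3EI) = 443.7/EI.
With EI = 9000 kN·m²: δ_0 = 1.1998 m and δ_{BB} = 0.049296 m/kN.
Compatibility — the spring shortens by R_B/k under the reaction it provides: δ_0 − R_B·δ_{BB} = R_B/k. With 1/k = 0.000122 m/kN, R_B = δ_0 / (δ_{BB} + 1/k) = 1.1998 / (0.049296 + 0.000122) = 24.28 kN.
Moment equilibrium about A: M_A = Σ(load moments about A) − R_B·L = 601.9 − 24.28×11 = 334.8 kN·m.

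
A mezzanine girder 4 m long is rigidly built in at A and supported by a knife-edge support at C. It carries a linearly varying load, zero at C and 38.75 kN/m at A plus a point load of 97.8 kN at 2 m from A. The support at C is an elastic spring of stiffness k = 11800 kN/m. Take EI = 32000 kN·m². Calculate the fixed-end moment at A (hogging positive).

Release the roller at C. Primary structure: cantilever fixed at A.
Free-end deflection of the primary structure under the applied loading (downward +):
  triangular load, peak 38.75 at the fixed end: w₀L⁴/(30EI) = 330.7/EI
  point load 97.8 at a = 2: Pa²(3L − a)/(6EI) = 652/EI
  δ_0 = 982.7/EI
Flexibility coefficient — unit upward force at C: δ_{CC} = L³/(3EI) = 21.33/EI.
With EI = 32000 kN·m²: δ_0 = 0.030708 m and δ_{CC} = 0.000667 m/kN.
Compatibility — the spring shortens by R_C/k under the reaction it provides: δ_0 − R_C·δ_{CC} = R_C/k. With 1/k = 0.000085 m/kN, R_C = δ_0 / (δ_{CC} + 1/k) = 0.030708 / (0.000667 + 0.000085) = 40.87 kN.
Moment equilibrium about A: M_A = Σ(load moments about A) − R_C·L = 298.9 − 40.87×4 = 135.5 kN·m.

M_A = 135.5 kN·m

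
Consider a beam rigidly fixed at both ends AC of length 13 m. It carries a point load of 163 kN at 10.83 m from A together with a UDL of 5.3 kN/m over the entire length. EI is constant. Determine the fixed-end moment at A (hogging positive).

M_A = 123.8 kN·m

Release both end moments; the primary structure is a simply-supported span AC with redundants M_A and M_C.
Simple-span end rotations at A and C under the given loads:
  at A: point load 163 at a = 10.83: Pab(L + b)/(6LEI) = 745/EI
  at C: point load 163 at a = 10.83: Pab(L + a)/(6LEI) = 1170/EI
  at A: UDL 5.3: wL³/(24EI) = 485.2/EI
  at C: UDL 5.3: wL³/(24EI) = 485.2/EI
  θ_A0 = 1230/EI,  θ_C0 = 1655/EI
Flexibility coefficients: a unit moment at one end gives L/(3EI) there and L/(6EI) at the far end, so f₁₁ = f₂₂ = 4.333/EI and f₁₂ = f₂₁ = 2.167/EI.
Compatibility — zero rotation at each built-in end:
  4.333 M_A + 2.167 M_C = 1230
  2.167 M_A + 4.333 M_C = 1655
Solving the pair gives M_A = 123.8 kN·m and M_C = 320.1 kN·m (hogging).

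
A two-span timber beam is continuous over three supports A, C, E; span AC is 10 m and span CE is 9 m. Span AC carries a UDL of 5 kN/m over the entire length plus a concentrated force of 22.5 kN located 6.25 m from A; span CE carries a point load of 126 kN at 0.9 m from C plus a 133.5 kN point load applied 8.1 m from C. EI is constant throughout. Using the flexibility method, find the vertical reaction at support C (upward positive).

Release continuity at C by inserting a hinge; the redundant is the internal moment M_C. The primary structure is two simply-supported spans AC and CE.
Rotations at C on the released spans (each span's end-slope, ×1/EI):
  span AC: UDL 5: wL³/(24EI) = 208.3/EI
  span AC: point load 22.5 at a = 6.25: Pab(L + a)/(6LEI) = 142.8/EI
  span CE: point load 126 at a = 0.9: Pab(L + b)/(6LEI) = 290.9/EI
  span CE: point load 133.5 at a = 8.1: Pab(L + b)/(6LEI) = 178.4/EI
  relative rotation θ_0 = (351.2 + 469.3)/EI = 820.4/EI
A unit hogging moment at C produces rotation L₁/(3EI) + L₂/(3EI) = 6.333/EI.
Compatibility: M_C·(L₁+L₂)/(3EI) = θ_0, giving M_C = 129.5 kN·m (hogging).
Span AC, ΣM about A with M_C applied at C: R_C^{AC}·10 = 390.6 + 129.5, so R_C^{AC} = 52.02 kN and R_A = 72.5 − 52.02 = 20.48 kN.
Span CE, ΣM about E: R_C^{CE}·9 = 1141 + 129.5, so R_C^{CE} = 141.1 kN and R_E = 259.5 − 141.1 = 118.4 kN.
R_C = 52.02 + 141.1 = 193.2 kN.

R_C = 193.2 kN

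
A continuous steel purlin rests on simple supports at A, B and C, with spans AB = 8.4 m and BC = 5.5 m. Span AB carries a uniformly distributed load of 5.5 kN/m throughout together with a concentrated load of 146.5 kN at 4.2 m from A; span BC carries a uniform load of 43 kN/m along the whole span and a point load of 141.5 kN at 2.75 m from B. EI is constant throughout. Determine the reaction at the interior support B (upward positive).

R_B = 372.9 kN

Insert a hinge at B; M_B is the redundant, and each span becomes simply supported.
Rotations at B on the released spans (each span's end-slope, ×1/EI):
  span AB: UDL 5.5: wL³/(24EI) = 135.8/EI
  span AB: point load 146.5 at a = 4.2: Pab(L + a)/(6LEI) = 646.1/EI
  span BC: UDL 43: wL³/(24EI) = 298.1/EI
  span BC: point load 141.5 at a = 2.75: Pab(L + b)/(6LEI) = 267.5/EI
  relative rotation θ_0 = (781.9 + 565.6)/EI = 1348/EI
A unit hogging moment at B produces rotation L₁/(3EI) + L₂/(3EI) = 4.633/EI.
Slope continuity at B: θ_0 = M_B·4.633/EI, so M_B = 1348/4.633 = 290.8 kN·m (hogging).
Span AB, ΣM about A with M_B applied at B: R_B^{AB}·8.4 = 809.3 + 290.8, so R_B^{AB} = 131 kN and R_A = 192.7 − 131 = 61.73 kN.
Span BC, ΣM about C: R_B^{BC}·5.5 = 1040 + 290.8, so R_B^{BC} = 241.9 kN and R_C = 378 − 241.9 = 136.1 kN.
R_B = 131 + 241.9 = 372.9 kN.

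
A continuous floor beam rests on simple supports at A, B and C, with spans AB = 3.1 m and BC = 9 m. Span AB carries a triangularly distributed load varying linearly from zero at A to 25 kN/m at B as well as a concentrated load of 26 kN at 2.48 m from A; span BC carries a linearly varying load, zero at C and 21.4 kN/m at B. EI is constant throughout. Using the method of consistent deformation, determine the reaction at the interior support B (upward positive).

Take M_B as the redundant. Released structure: two simple spans AB and BC with a hinge at B.
Discontinuity in slope at B on the released structure — sum the simple-span end rotations:
  span AB: triangular load, peak 25: w₀L³/(45EI) = 16.55/EI
  span AB: point load 26 at a = 2.48: Pab(L + a)/(6LEI) = 11.99/EI
  span BC: triangular load, peak 21.4: w₀L³/(45EI) = 346.7/EI
  relative rotation θ_0 = (28.54 + 346.7)/EI = 375.2/EI
A unit hogging moment at B produces rotation L₁/(3EI) + L₂/(3EI) = 4.033/EI.
Slope continuity at B: θ_0 = M_B·4.033/EI, so M_B = 375.2/4.033 = 93.03 kN·m (hogging).
Span AB, ΣM about A with M_B applied at B: R_B^{AB}·3.1 = 144.6 + 93.03, so R_B^{AB} = 76.64 kN and R_A = 64.75 − 76.64 = -11.89 kN.
Span BC, ΣM about C: R_B^{BC}·9 = 577.8 + 93.03, so R_B^{BC} = 74.54 kN and R_C = 96.3 − 74.54 = 21.76 kN.
R_B = 76.64 + 74.54 = 151.2 kN.

R_B = 151.2 kN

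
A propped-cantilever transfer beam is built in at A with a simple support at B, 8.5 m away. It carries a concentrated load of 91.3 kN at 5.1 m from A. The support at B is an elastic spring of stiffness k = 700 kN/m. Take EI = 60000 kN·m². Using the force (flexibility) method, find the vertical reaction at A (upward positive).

Choose R_B as the redundant. The primary structure is the cantilever fixed at A.
Free-end deflection of the primary structure under the applied loading (downward +):
  point load 91.3 at a = 5.1: Pa²(3L − a)/(6EI) = 8074/EI
Flexibility coefficient — unit upward force at B: δ_{BB} = L³/(3EI) = 204.7/EI.
With EI = 60000 kN·m²: δ_0 = 0.13457 m and δ_{BB} = 0.003412 m/kN.
Compatibility — the spring shortens by R_B/k under the reaction it provides: δ_0 − R_B·δ_{BB} = R_B/k. With 1/k = 0.001429 m/kN, R_B = δ_0 / (δ_{BB} + 1/k) = 0.13457 / (0.003412 + 0.001429) = 27.8 kN.
Vertical equilibrium: R_A = ΣP − R_B = 91.3 − 27.8 = 63.5 kN.

R_A = 63.5 kN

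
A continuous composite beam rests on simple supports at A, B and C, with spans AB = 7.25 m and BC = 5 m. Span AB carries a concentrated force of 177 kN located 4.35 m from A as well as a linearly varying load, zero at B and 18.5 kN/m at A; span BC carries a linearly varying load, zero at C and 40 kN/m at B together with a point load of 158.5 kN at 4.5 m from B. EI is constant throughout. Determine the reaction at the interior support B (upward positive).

R_B = 286.3 kN

Insert a hinge at B; M_B is the redundant, and each span becomes simply supported.
Rotations at B on the released spans (each span's end-slope, ×1/EI):
  span AB: point load 177 at a = 4.35: Pab(L + a)/(6LEI) = 595.4/EI
  span AB: triangular load, peak 18.5: 7w₀L³/(360EI) = 137.1/EI
  span BC: triangular load, peak 40: w₀L³/(45EI) = 111.1/EI
  span BC: point load 158.5 at a = 4.5: Pab(L + b)/(6LEI) = 65.38/EI
  relative rotation θ_0 = (732.5 + 176.5)/EI = 909/EI
A unit hogging moment at B produces rotation L₁/(3EI) + L₂/(3EI) = 4.083/EI.
Slope continuity at B: θ_0 = M_B·4.083/EI, so M_B = 909/4.083 = 222.6 kN·m (hogging).
Span AB, ΣM about A with M_B applied at B: R_B^{AB}·7.25 = 932 + 222.6, so R_B^{AB} = 159.3 kN and R_A = 244.1 − 159.3 = 84.8 kN.
Span BC, ΣM about C: R_B^{BC}·5 = 412.6 + 222.6, so R_B^{BC} = 127 kN and R_C = 258.5 − 127 = 131.5 kN.
R_B = 159.3 + 127 = 286.3 kN.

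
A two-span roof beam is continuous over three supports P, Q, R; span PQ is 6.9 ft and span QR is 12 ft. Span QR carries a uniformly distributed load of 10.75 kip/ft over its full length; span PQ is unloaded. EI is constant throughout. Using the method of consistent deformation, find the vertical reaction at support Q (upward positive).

Take M_Q as the redundant. Released structure: two simple spans PQ and QR with a hinge at Q.
Discontinuity in slope at Q on the released structure — sum the simple-span end rotations:
  span QR: UDL 10.75: wL³/(24EI) = 774/EI
  relative rotation θ_0 = (0 + 774)/EI = 774/EI
A unit hogging moment at Q produces rotation L₁/(3EI) + L₂/(3EI) = 6.3/EI.
Slope continuity at Q: θ_0 = M_Q·6.3/EI, so M_Q = 774/6.3 = 122.9 kip·ft (hogging).
Span PQ, ΣM about P with M_Q applied at Q: R_Q^{PQ}·6.9 = 0 + 122.9, so R_Q^{PQ} = 17.81 kip and R_P = 0 − 17.81 = -17.81 kip.
Span QR, ΣM about R: R_Q^{QR}·12 = 774 + 122.9, so R_Q^{QR} = 74.74 kip and R_R = 129 − 74.74 = 54.26 kip.
R_Q = 17.81 + 74.74 = 92.54 kip.

R_Q = 92.54 kip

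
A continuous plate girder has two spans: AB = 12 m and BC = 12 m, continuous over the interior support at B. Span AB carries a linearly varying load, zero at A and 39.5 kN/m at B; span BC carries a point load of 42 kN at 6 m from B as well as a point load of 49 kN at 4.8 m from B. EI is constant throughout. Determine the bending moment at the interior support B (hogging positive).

M_B = 293.3 kN·m

Take M_B as the redundant. Released structure: two simple spans AB and BC with a hinge at B.
Discontinuity in slope at B on the released structure — sum the simple-span end rotations:
  span AB: triangular load, peak 39.5: w₀L³/(45EI) = 1517/EI
  span BC: point load 42 at a = 6: Pab(L + b)/(6LEI) = 378/EI
  span BC: point load 49 at a = 4.8: Pab(L + b)/(6LEI) = 451.6/EI
  relative rotation θ_0 = (1517 + 829.6)/EI = 2346/EI
A unit hogging moment at B produces rotation L₁/(3EI) + L₂/(3EI) = 8/EI.
Compatibility: M_B·(L₁+L₂)/(3EI) = θ_0, giving M_B = 293.3 kN·m (hogging).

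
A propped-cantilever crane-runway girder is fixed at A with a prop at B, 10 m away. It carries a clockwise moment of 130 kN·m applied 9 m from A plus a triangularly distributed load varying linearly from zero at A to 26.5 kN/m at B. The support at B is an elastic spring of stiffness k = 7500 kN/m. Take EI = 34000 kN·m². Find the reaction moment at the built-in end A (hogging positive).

Release the roller at B. Primary structure: cantilever fixed at A.
Deflection at B on the released cantilever, summing each load's contribution:
  clockwise couple 130 at a = 9: M₀a(2L − a)/(2EI) = 6435/EI
  triangular load, peak 26.5 at the free end: 11w₀L⁴/(120EI) = 24292/EI
  δ_0 = 30727/EI
Tip deflection under a unit load at B: L³/(3EI) = 333.3/EI.
With EI = 34000 kN·m²: δ_0 = 0.90373 m and δ_{BB} = 0.009804 m/kN.
Compatibility — the spring shortens by R_B/k under the reaction it provides: δ_0 − R_B·δ_{BB} = R_B/k. With 1/k = 0.000133 m/kN, R_B = δ_0 / (δ_{BB} + 1/k) = 0.90373 / (0.009804 + 0.000133) = 90.94 kN.
Moment equilibrium about A: M_A = Σ(load moments about A) − R_B·L = 1013 − 90.94×10 = 103.9 kN·m.

M_A = 103.9 kN·m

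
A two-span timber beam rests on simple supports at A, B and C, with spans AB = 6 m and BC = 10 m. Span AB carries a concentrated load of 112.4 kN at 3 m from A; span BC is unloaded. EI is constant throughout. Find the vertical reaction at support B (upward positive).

R_B = 68.84 kN

Insert a hinge at B; M_B is the redundant, and each span becomes simply supported.
Discontinuity in slope at B on the released structure — sum the simple-span end rotations:
  span AB: point load 112.4 at a = 3: Pab(L + a)/(6LEI) = 252.9/EI
  relative rotation θ_0 = (252.9 + 0)/EI = 252.9/EI
A unit hogging moment at B produces rotation L₁/(3EI) + L₂/(3EI) = 5.333/EI.
Slope continuity at B: θ_0 = M_B·5.333/EI, so M_B = 252.9/5.333 = 47.42 kN·m (hogging).
Span AB, ΣM about A with M_B applied at B: R_B^{AB}·6 = 337.2 + 47.42, so R_B^{AB} = 64.1 kN and R_A = 112.4 − 64.1 = 48.3 kN.
Span BC, ΣM about C: R_B^{BC}·10 = 0 + 47.42, so R_B^{BC} = 4.742 kN and R_C = 0 − 4.742 = -4.742 kN.
R_B = 64.1 + 4.742 = 68.84 kN.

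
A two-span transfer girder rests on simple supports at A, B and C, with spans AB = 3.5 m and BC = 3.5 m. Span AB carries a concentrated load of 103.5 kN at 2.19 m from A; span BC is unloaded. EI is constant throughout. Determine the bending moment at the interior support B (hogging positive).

Release continuity at B by inserting a hinge; the redundant is the internal moment M_B. The primary structure is two simply-supported spans AB and BC.
Discontinuity in slope at B on the released structure — sum the simple-span end rotations:
  span AB: point load 103.5 at a = 2.19: Pab(L + a)/(6LEI) = 80.45/EI
  relative rotation θ_0 = (80.45 + 0)/EI = 80.45/EI
A unit hogging moment at B produces rotation L₁/(3EI) + L₂/(3EI) = 2.333/EI.
Compatibility: M_B·(L₁+L₂)/(3EI) = θ_0, giving M_B = 34.48 kN·m (hogging).

M_B = 34.48 kN·m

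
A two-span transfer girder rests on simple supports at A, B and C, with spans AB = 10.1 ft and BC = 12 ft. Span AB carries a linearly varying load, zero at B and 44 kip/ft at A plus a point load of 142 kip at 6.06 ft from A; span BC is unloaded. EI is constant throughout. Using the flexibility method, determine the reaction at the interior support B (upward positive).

Release continuity at B by inserting a hinge; the redundant is the internal moment M_B. The primary structure is two simply-supported spans AB and BC.
Discontinuity in slope at B on the released structure — sum the simple-span end rotations:
  span AB: triangular load, peak 44: 7w₀L³/(360EI) = 881.5/EI
  span AB: point load 142 at a = 6.06: Pab(L + a)/(6LEI) = 927.1/EI
  relative rotation θ_0 = (1809 + 0)/EI = 1809/EI
A unit hogging moment at B produces rotation L₁/(3EI) + L₂/(3EI) = 7.367/EI.
Compatibility: M_B·(L₁+L₂)/(3EI) = θ_0, giving M_B = 245.5 kip·ft (hogging).
Span AB, ΣM about A with M_B applied at B: R_B^{AB}·10.1 = 1609 + 245.5, so R_B^{AB} = 183.6 kip and R_A = 364.2 − 183.6 = 180.6 kip.
Span BC, ΣM about C: R_B^{BC}·12 = 0 + 245.5, so R_B^{BC} = 20.46 kip and R_C = 0 − 20.46 = -20.46 kip.
R_B = 183.6 + 20.46 = 204 kip.

R_B = 204 kip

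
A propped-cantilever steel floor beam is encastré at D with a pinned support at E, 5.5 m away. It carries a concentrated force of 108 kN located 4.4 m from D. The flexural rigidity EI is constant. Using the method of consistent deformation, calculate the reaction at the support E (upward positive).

Take the reaction at E as the redundant and release it; the primary structure is a cantilever fixed at D.
Free-end deflection of the primary structure under the applied loading (downward +):
  point load 108 at a = 4.4: Pa²(3L − a)/(6EI) = 4217/EI
Tip deflection under a unit load at E: L³/(3EI) = 55.46/EI.
The prop prevents deflection at E: R_E = δ_0/δ_{EE} = 4217/55.46 = 76.03 kN.

R_E = 76.03 kN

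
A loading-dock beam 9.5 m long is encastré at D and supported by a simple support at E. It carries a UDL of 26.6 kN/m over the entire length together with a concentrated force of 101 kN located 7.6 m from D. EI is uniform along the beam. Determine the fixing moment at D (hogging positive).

M_D = 392.2 kN·m

Release the roller at E. Primary structure: cantilever fixed at D.
Deflection at E on the released cantilever, summing each load's contribution:
  UDL 26.6: wL⁴/(8EI) = 27082/EI
  point load 101 at a = 7.6: Pa²(3L − a)/(6EI) = 20321/EI
  δ_0 = 47403/EI
Tip deflection under a unit load at E: L³/(3EI) = 285.8/EI.
The prop prevents deflection at E: R_E = δ_0/δ_{EE} = 47403/285.8 = 165.9 kN.
Moment equilibrium about D: M_D = Σ(load moments about D) − R_E·L = 1968 − 165.9×9.5 = 392.2 kN·m.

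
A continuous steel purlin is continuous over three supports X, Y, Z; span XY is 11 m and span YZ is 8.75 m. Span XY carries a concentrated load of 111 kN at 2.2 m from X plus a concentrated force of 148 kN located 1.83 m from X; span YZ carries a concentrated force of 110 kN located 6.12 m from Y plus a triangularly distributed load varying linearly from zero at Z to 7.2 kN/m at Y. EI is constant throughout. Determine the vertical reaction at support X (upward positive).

R_X = 192.8 kN

Take M_Y as the redundant. Released structure: two simple spans XY and YZ with a hinge at Y.
Discontinuity in slope at Y on the released structure — sum the simple-span end rotations:
  span XY: point load 111 at a = 2.2: Pab(L + a)/(6LEI) = 429.8/EI
  span XY: point load 148 at a = 1.83: Pab(L + a)/(6LEI) = 482.8/EI
  span YZ: point load 110 at a = 6.12: Pab(L + b)/(6LEI) = 383.8/EI
  span YZ: triangular load, peak 7.2: w₀L³/(45EI) = 107.2/EI
  relative rotation θ_0 = (912.6 + 491)/EI = 1404/EI
A unit hogging moment at Y produces rotation L₁/(3EI) + L₂/(3EI) = 6.583/EI.
Compatibility: M_Y·(L₁+L₂)/(3EI) = θ_0, giving M_Y = 213.2 kN·m (hogging).
Span XY, ΣM about X with M_Y applied at Y: R_Y^{XY}·11 = 515 + 213.2, so R_Y^{XY} = 66.2 kN and R_X = 259 − 66.2 = 192.8 kN.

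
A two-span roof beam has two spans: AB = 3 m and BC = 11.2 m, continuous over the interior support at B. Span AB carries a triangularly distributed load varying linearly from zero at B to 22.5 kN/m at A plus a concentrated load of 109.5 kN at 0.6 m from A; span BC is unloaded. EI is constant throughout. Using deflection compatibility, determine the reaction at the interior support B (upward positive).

Release continuity at B by inserting a hinge; the redundant is the internal moment M_B. The primary structure is two simply-supported spans AB and BC.
Rotations at B on the released spans (each span's end-slope, ×1/EI):
  span AB: triangular load, peak 22.5: 7w₀L³/(360EI) = 11.81/EI
  span AB: point load 109.5 at a = 0.6: Pab(L + a)/(6LEI) = 31.54/EI
  relative rotation θ_0 = (43.35 + 0)/EI = 43.35/EI
A unit hogging moment at B produces rotation L₁/(3EI) + L₂/(3EI) = 4.733/EI.
Compatibility: M_B·(L₁+L₂)/(3EI) = θ_0, giving M_B = 9.158 kN·m (hogging).
Span AB, ΣM about A with M_B applied at B: R_B^{AB}·3 = 99.45 + 9.158, so R_B^{AB} = 36.2 kN and R_A = 143.2 − 36.2 = 107 kN.
Span BC, ΣM about C: R_B^{BC}·11.2 = 0 + 9.158, so R_B^{BC} = 0.8177 kN and R_C = 0 − 0.8177 = -0.8177 kN.
R_B = 36.2 + 0.8177 = 37.02 kN.

R_B = 37.02 kN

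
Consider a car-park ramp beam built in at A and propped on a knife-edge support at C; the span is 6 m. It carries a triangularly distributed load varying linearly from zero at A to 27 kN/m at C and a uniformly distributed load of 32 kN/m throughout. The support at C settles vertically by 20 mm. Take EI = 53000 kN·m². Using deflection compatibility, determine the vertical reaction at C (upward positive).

Choose R_C as the redundant. The primary structure is the cantilever fixed at A.
Deflection at C on the released cantilever, summing each load's contribution:
  triangular load, peak 27 at the free end: 11w₀L⁴/(120EI) = 3208/EI
  UDL 32: wL⁴/(8EI) = 5184/EI
  δ_0 = 8392/EI
Tip deflection under a unit load at C: L³/(3EI) = 72/EI.
With EI = 53000 kN·m²: δ_0 = 0.15833 m and δ_{CC} = 0.001358 m/kN.
Compatibility — the beam at C must follow the support down by 0.02 m: δ_0 − R_C·δ_{CC} = 0.02, so R_C = (0.15833 − 0.02)/0.001358 = 101.8 kN.

R_C = 101.8 kN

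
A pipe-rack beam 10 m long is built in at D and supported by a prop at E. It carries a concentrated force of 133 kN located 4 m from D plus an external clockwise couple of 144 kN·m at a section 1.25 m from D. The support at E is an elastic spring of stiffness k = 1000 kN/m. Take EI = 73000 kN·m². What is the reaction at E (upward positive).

Remove the prop at E; the released (primary) structure is a cantilever built in at D.
Primary-structure tip deflection at E by superposition:
  point load 133 at a = 4: Pa²(3L − a)/(6EI) = 9221/EI
  clockwise couple 144 at a = 1.25: M₀a(2L − a)/(2EI) = 1688/EI
  δ_0 = 10909/EI
Tip deflection under a unit load at E: L³/(3EI) = 333.3/EI.
With EI = 73000 kN·m²: δ_0 = 0.14944 m and δ_{EE} = 0.004566 m/kN.
Compatibility — the spring shortens by R_E/k under the reaction it provides: δ_0 − R_E·δ_{EE} = R_E/k. With 1/k = 0.001 m/kN, R_E = δ_0 / (δ_{EE} + 1/k) = 0.14944 / (0.004566 + 0.001) = 26.85 kN.

R_E = 26.85 kN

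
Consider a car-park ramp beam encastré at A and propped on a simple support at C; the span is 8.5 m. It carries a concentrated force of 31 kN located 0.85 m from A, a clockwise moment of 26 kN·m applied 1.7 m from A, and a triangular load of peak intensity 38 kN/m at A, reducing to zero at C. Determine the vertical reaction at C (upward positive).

Take the reaction at C as the redundant and release it; the primary structure is a cantilever fixed at A.
Downward deflection at the released point C due to the loads:
  point load 31 at a = 0.85: Pa²(3L − a)/(6EI) = 92.02/EI
  clockwise couple 26 at a = 1.7: M₀a(2L − a)/(2EI) = 338.1/EI
  triangular load, peak 38 at the fixed end: w₀L⁴/(30EI) = 6612/EI
  δ_0 = 7042/EI
Flexibility coefficient — unit upward force at C: δ_{CC} = L³/(3EI) = 204.7/EI.
The prop prevents deflection at C: R_C = δ_0/δ_{CC} = 7042/204.7 = 34.4 kN.

R_C = 34.4 kN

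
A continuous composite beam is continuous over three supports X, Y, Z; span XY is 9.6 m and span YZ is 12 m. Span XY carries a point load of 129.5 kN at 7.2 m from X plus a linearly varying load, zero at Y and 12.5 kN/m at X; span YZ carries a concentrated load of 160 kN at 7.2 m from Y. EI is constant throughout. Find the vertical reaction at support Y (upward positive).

Take M_Y as the redundant. Released structure: two simple spans XY and YZ with a hinge at Y.
Discontinuity in slope at Y on the released structure — sum the simple-span end rotations:
  span XY: point load 129.5 at a = 7.2: Pab(L + a)/(6LEI) = 652.7/EI
  span XY: triangular load, peak 12.5: 7w₀L³/(360EI) = 215/EI
  span YZ: point load 160 at a = 7.2: Pab(L + b)/(6LEI) = 1290/EI
  relative rotation θ_0 = (867.7 + 1290)/EI = 2158/EI
A unit hogging moment at Y produces rotation L₁/(3EI) + L₂/(3EI) = 7.2/EI.
Compatibility: M_Y·(L₁+L₂)/(3EI) = θ_0, giving M_Y = 299.7 kN·m (hogging).
Span XY, ΣM about X with M_Y applied at Y: R_Y^{XY}·9.6 = 1124 + 299.7, so R_Y^{XY} = 148.3 kN and R_X = 189.5 − 148.3 = 41.15 kN.
Span YZ, ΣM about Z: R_Y^{YZ}·12 = 768 + 299.7, so R_Y^{YZ} = 88.98 kN and R_Z = 160 − 88.98 = 71.02 kN.
R_Y = 148.3 + 88.98 = 237.3 kN.

R_Y = 237.3 kN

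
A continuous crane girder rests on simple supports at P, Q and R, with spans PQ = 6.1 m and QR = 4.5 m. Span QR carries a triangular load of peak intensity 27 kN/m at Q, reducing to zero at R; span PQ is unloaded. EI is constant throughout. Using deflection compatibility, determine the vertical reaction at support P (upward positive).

R_P = -2.537 kN

Release continuity at Q by inserting a hinge; the redundant is the internal moment M_Q. The primary structure is two simply-supported spans PQ and QR.
Discontinuity in slope at Q on the released structure — sum the simple-span end rotations:
  span QR: triangular load, peak 27: w₀L³/(45EI) = 54.67/EI
  relative rotation θ_0 = (0 + 54.67)/EI = 54.67/EI
A unit hogging moment at Q produces rotation L₁/(3EI) + L₂/(3EI) = 3.533/EI.
Slope continuity at Q: θ_0 = M_Q·3.533/EI, so M_Q = 54.67/3.533 = 15.47 kN·m (hogging).
Span PQ, ΣM about P with M_Q applied at Q: R_Q^{PQ}·6.1 = 0 + 15.47, so R_Q^{PQ} = 2.537 kN and R_P = 0 − 2.537 = -2.537 kN.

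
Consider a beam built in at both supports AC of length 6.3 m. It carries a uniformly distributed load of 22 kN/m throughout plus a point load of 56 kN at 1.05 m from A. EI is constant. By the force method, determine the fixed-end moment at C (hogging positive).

Take the two fixed-end moments M_A, M_C as redundants; the released structure is the simple span AC.
End rotations of the released simple span under the applied load (×1/EI):
  at A: UDL 22: wL³/(24EI) = 229.2/EI
  at C: UDL 22: wL³/(24EI) = 229.2/EI
  at A: point load 56 at a = 1.05: Pab(L + b)/(6LEI) = 94.33/EI
  at C: point load 56 at a = 1.05: Pab(L + a)/(6LEI) = 60.02/EI
  θ_A0 = 323.5/EI,  θ_C0 = 289.2/EI
Flexibility coefficients: a unit moment at one end gives L/(3EI) there and L/(6EI) at the far end, so f₁₁ = f₂₂ = 2.1/EI and f₁₂ = f₂₁ = 1.05/EI.
Compatibility — zero rotation at each built-in end:
  2.1 M_A + 1.05 M_C = 323.5
  1.05 M_A + 2.1 M_C = 289.2
Solving the pair gives M_A = 113.6 kN·m and M_C = 80.93 kN·m (hogging).

M_C = 80.93 kN·m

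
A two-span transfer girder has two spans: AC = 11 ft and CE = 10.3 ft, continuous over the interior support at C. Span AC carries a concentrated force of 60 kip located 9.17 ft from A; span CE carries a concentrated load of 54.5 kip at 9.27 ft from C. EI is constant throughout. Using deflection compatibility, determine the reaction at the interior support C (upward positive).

Insert a hinge at C; M_C is the redundant, and each span becomes simply supported.
End slopes at the hinge C, treating each span as simply supported:
  span AC: point load 60 at a = 9.17: Pab(L + a)/(6LEI) = 307.7/EI
  span CE: point load 54.5 at a = 9.27: Pab(L + b)/(6LEI) = 95.4/EI
  relative rotation θ_0 = (307.7 + 95.4)/EI = 403.1/EI
A unit hogging moment at C produces rotation L₁/(3EI) + L₂/(3EI) = 7.1/EI.
Slope continuity at C: θ_0 = M_C·7.1/EI, so M_C = 403.1/7.1 = 56.78 kip·ft (hogging).
Span AC, ΣM about A with M_C applied at C: R_C^{AC}·11 = 550.2 + 56.78, so R_C^{AC} = 55.18 kip and R_A = 60 − 55.18 = 4.82 kip.
Span CE, ΣM about E: R_C^{CE}·10.3 = 56.13 + 56.78, so R_C^{CE} = 10.96 kip and R_E = 54.5 − 10.96 = 43.54 kip.
R_C = 55.18 + 10.96 = 66.14 kip.

R_C = 66.14 kip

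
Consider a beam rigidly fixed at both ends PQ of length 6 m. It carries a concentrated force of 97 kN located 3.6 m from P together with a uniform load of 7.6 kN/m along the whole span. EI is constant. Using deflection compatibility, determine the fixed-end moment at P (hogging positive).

M_P = 78.67 kN·m

Release both end moments; the primary structure is a simply-supported span PQ with redundants M_P and M_Q.
Simple-span end rotations at P and Q under the given loads:
  at P: point load 97 at a = 3.6: Pab(L + b)/(6LEI) = 195.6/EI
  at Q: point load 97 at a = 3.6: Pab(L + a)/(6LEI) = 223.5/EI
  at P: UDL 7.6: wL³/(24EI) = 68.4/EI
  at Q: UDL 7.6: wL³/(24EI) = 68.4/EI
  θ_P0 = 264/EI,  θ_Q0 = 291.9/EI
Flexibility coefficients: a unit moment at one end gives L/(3EI) there and L/(6EI) at the far end, so f₁₁ = f₂₂ = 2/EI and f₁₂ = f₂₁ = 1/EI.
Compatibility — zero rotation at each built-in end:
  2 M_P + 1 M_Q = 264
  1 M_P + 2 M_Q = 291.9
Solving the pair gives M_P = 78.67 kN·m and M_Q = 106.6 kN·m (hogging).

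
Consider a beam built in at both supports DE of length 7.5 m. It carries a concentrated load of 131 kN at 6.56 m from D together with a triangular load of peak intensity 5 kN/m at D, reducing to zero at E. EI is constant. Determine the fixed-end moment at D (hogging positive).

Take the two fixed-end moments M_D, M_E as redundants; the released structure is the simple span DE.
On the primary (simply-supported) span, the end slopes from the loading are:
  at D: point load 131 at a = 6.56: Pab(L + b)/(6LEI) = 151.5/EI
  at E: point load 131 at a = 6.56: Pab(L + a)/(6LEI) = 252.4/EI
  at D: triangular load, peak 5: w₀L³/(45EI) = 46.88/EI
  at E: triangular load, peak 5: 7w₀L³/(360EI) = 41.02/EI
  θ_D0 = 198.4/EI,  θ_E0 = 293.4/EI
Flexibility coefficients: a unit moment at one end gives L/(3EI) there and L/(6EI) at the far end, so f₁₁ = f₂₂ = 2.5/EI and f₁₂ = f₂₁ = 1.25/EI.
Compatibility — zero rotation at each built-in end:
  2.5 M_D + 1.25 M_E = 198.4
  1.25 M_D + 2.5 M_E = 293.4
Solving the pair gives M_D = 27.56 kN·m and M_E = 103.6 kN·m (hogging).

M_D = 27.56 kN·m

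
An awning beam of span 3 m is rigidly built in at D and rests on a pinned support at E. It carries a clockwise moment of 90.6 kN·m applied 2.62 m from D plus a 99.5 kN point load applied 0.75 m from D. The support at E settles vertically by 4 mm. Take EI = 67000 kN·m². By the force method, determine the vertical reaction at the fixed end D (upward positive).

Release the roller at E. Primary structure: cantilever fixed at D.
Free-end deflection of the primary structure under the applied loading (downward +):
  clockwise couple 90.6 at a = 2.62: M₀a(2L − a)/(2EI) = 401.2/EI
  point load 99.5 at a = 0.75: Pa²(3L − a)/(6EI) = 76.96/EI
  δ_0 = 478.1/EI
Tip deflection under a unit load at E: L³/(3EI) = 9/EI.
With EI = 67000 kN·m²: δ_0 = 0.007136 m and δ_{EE} = 0.000134 m/kN.
Compatibility — the beam at E must follow the support down by 0.004 m: δ_0 − R_E·δ_{EE} = 0.004, so R_E = (0.007136 − 0.004)/0.000134 = 23.35 kN.
Vertical equilibrium: R_D = ΣP − R_E = 99.5 − 23.35 = 76.15 kN.

R_D = 76.15 kN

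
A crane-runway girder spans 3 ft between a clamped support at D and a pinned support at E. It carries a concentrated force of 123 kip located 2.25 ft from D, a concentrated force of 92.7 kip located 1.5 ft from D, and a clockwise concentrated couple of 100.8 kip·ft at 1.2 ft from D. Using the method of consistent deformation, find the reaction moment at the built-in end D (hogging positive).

Choose R_E as the redundant. The primary structure is the cantilever fixed at D.
Deflection at E on the released cantilever, summing each load's contribution:
  point load 123 at a = 2.25: Pa²(3L − a)/(6EI) = 700.5/EI
  point load 92.7 at a = 1.5: Pa²(3L − a)/(6EI) = 260.7/EI
  clockwise couple 100.8 at a = 1.2: M₀a(2L − a)/(2EI) = 290.3/EI
  δ_0 = 1252/EI
Tip deflection under a unit load at E: L³/(3EI) = 9/EI.
Compatibility at E: δ_0 − R_E·δ_{EE} = 0, so R_E = 1252/9 = 139.1 kip.
Moment equilibrium about D: M_D = Σ(load moments about D) − R_E·L = 516.6 − 139.1×3 = 99.42 kip·ft.

M_D = 99.42 kip·ft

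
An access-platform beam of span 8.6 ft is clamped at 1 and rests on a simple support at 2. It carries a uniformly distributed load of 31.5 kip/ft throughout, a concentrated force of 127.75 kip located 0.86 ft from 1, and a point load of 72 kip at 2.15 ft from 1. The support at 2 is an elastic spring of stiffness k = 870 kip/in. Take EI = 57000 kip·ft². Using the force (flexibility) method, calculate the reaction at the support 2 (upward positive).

R_2 = 106.9 kip

Release the roller at 2. Primary structure: cantilever fixed at 1.
Primary-structure tip deflection at 2 by superposition:
  UDL 31.5: wL⁴/(8EI) = 21538/EI
  point load 127.75 at a = 0.86: Pa²(3L − a)/(6EI) = 392.7/EI
  point load 72 at a = 2.15: Pa²(3L − a)/(6EI) = 1312/EI
  δ_0 = 23243/EI
Flexibility coefficient — unit upward force at 2: δ_{22} = L³/(3EI) = 212/EI.
With EI = 57000 kip·ft²: δ_0 = 0.40777 ft and δ_{22} = 0.00372 ft/kip.
Compatibility — the spring shortens by R_2/k under the reaction it provides: δ_0 − R_2·δ_{22} = R_2/k. With 1/k = 1/(870×12) ft/kip = 0.000096 ft/kip, R_2 = δ_0 / (δ_{22} + 1/k) = 0.40777 / (0.00372 + 0.000096) = 106.9 kip.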